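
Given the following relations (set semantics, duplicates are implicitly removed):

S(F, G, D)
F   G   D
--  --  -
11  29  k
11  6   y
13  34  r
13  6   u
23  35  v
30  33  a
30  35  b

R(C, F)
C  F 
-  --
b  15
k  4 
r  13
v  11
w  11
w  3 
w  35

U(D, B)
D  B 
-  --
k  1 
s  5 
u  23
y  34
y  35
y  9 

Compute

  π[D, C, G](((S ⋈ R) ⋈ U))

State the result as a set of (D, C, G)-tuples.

Natural join on F: {(11, 29, k, v), (11, 29, k, w), (11, 6, y, v), (11, 6, y, w), (13, 34, r, r), (13, 6, u, r)}
Natural join on D: {(11, 29, k, v, 1), (11, 29, k, w, 1), (11, 6, y, v, 34), (11, 6, y, v, 35), (11, 6, y, v, 9), (11, 6, y, w, 34), (11, 6, y, w, 35), (11, 6, y, w, 9), (13, 6, u, r, 23)}
Projecting to D, C, G (4 duplicate(s) eliminated): {(k, v, 29), (k, w, 29), (u, r, 6), (y, v, 6), (y, w, 6)}

{(k, v, 29), (k, w, 29), (u, r, 6), (y, v, 6), (y, w, 6)}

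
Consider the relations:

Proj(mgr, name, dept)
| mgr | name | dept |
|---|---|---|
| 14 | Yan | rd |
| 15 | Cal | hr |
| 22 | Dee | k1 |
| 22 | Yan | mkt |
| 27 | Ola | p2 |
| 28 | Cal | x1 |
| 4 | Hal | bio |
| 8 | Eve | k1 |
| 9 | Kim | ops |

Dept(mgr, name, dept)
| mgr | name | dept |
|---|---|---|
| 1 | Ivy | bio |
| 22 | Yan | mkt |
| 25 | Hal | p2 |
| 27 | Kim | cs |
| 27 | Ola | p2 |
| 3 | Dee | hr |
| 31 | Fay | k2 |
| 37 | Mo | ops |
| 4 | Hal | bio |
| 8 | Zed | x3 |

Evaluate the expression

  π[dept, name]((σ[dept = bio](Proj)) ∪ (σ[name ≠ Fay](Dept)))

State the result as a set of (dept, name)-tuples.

Selection dept = bio: {(4, Hal, bio)}
Selection name ≠ Fay: {(1, Ivy, bio), (22, Yan, mkt), (25, Hal, p2), (27, Kim, cs), (27, Ola, p2), (3, Dee, hr), (37, Mo, ops), (4, Hal, bio), (8, Zed, x3)}
Set union of the two operands is {(1, Ivy, bio), (22, Yan, mkt), (25, Hal, p2), (27, Kim, cs), (27, Ola, p2), (3, Dee, hr), (37, Mo, ops), (4, Hal, bio), (8, Zed, x3)}.
Keep only column(s) dept, name: {(bio, Hal), (bio, Ivy), (cs, Kim), (hr, Dee), (mkt, Yan), (ops, Mo), (p2, Hal), (p2, Ola), (x3, Zed)}

{(bio, Hal), (bio, Ivy), (cs, Kim), (hr, Dee), (mkt, Yan), (ops, Mo), (p2, Hal), (p2, Ola), (x3, Zed)}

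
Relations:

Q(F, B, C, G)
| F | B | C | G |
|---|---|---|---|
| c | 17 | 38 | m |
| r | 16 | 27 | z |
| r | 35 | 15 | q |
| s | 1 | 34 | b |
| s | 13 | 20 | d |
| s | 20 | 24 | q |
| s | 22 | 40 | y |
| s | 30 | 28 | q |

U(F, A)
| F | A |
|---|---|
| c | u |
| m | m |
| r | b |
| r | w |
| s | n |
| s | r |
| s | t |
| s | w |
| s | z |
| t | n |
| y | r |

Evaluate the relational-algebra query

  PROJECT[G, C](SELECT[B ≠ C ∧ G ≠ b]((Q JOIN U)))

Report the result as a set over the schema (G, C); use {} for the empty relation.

Q ⋈ U (natural join on F): {(c, 17, 38, m, u), (r, 16, 27, z, b), (r, 16, 27, z, w), (r, 35, 15, q, b), (r, 35, 15, q, w), (s, 1, 34, b, n), (s, 1, 34, b, r), (s, 1, 34, b, t), (s, 1, 34, b, w), (s, 1, 34, b, z), (s, 13, 20, d, n), (s, 13, 20, d, r), (s, 13, 20, d, t), (s, 13, 20, d, w), (s, 13, 20, d, z), (s, 20, 24, q, n), (s, 20, 24, q, r), (s, 20, 24, q, t), (s, 20, 24, q, w), (s, 20, 24, q, z), (s, 22, 40, y, n), (s, 22, 40, y, r), (s, 22, 40, y, t), (s, 22, 40, y, w), (s, 22, 40, y, z), (s, 30, 28, q, n), (s, 30, 28, q, r), (s, 30, 28, q, t), (s, 30, 28, q, w), (s, 30, 28, q, z)}
Filtering on B ≠ C ∧ G ≠ b leaves {(c, 17, 38, m, u), (r, 16, 27, z, b), (r, 16, 27, z, w), (r, 35, 15, q, b), (r, 35, 15, q, w), (s, 13, 20, d, n), (s, 13, 20, d, r), (s, 13, 20, d, t), (s, 13, 20, d, w), (s, 13, 20, d, z), (s, 20, 24, q, n), (s, 20, 24, q, r), (s, 20, 24, q, t), (s, 20, 24, q, w), (s, 20, 24, q, z), (s, 22, 40, y, n), (s, 22, 40, y, r), (s, 22, 40, y, t), (s, 22, 40, y, w), (s, 22, 40, y, z), (s, 30, 28, q, n), (s, 30, 28, q, r), (s, 30, 28, q, t), (s, 30, 28, q, w), (s, 30, 28, q, z)}.
Keep only column(s) G, C (18 duplicate(s) eliminated): {(d, 20), (m, 38), (q, 15), (q, 24), (q, 28), (y, 40), (z, 27)}

{(d, 20), (m, 38), (q, 15), (q, 24), (q, 28), (y, 40), (z, 27)}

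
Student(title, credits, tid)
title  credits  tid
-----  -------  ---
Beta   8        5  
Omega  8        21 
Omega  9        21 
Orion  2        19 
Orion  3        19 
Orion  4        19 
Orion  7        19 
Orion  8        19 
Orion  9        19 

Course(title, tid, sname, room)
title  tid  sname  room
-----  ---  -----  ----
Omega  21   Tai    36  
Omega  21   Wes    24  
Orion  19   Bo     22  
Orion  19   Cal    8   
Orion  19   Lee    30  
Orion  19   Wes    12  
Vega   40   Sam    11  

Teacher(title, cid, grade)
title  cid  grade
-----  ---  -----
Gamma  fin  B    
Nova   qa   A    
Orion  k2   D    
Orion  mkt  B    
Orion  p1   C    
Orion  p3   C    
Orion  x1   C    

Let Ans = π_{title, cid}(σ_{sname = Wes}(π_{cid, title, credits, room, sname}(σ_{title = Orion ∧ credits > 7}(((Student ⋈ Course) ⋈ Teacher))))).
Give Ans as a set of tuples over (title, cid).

{(Orion, k2), (Orion, mkt), (Orion, p1), (Orion, p3), (Orion, x1)}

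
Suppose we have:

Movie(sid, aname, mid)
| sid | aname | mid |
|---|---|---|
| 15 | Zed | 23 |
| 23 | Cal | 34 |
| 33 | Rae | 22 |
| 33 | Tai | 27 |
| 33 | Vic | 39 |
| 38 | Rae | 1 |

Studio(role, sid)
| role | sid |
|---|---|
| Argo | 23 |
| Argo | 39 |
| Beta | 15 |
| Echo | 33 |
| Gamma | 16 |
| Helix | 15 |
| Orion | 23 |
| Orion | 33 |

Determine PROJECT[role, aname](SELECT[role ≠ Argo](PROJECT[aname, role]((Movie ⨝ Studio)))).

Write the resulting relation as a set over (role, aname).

Natural join on sid: {(15, Zed, 23, Beta), (15, Zed, 23, Helix), (23, Cal, 34, Argo), (23, Cal, 34, Orion), (33, Rae, 22, Echo), (33, Rae, 22, Orion), (33, Tai, 27, Echo), (33, Tai, 27, Orion), (33, Vic, 39, Echo), (33, Vic, 39, Orion)}
π_{aname, role} gives {(Cal, Argo), (Cal, Orion), (Rae, Echo), (Rae, Orion), (Tai, Echo), (Tai, Orion), (Vic, Echo), (Vic, Orion), (Zed, Beta), (Zed, Helix)}.
Selection role ≠ Argo: {(Cal, Orion), (Rae, Echo), (Rae, Orion), (Tai, Echo), (Tai, Orion), (Vic, Echo), (Vic, Orion), (Zed, Beta), (Zed, Helix)}
π_{role, aname} gives {(Beta, Zed), (Echo, Rae), (Echo, Tai), (Echo, Vic), (Helix, Zed), (Orion, Cal), (Orion, Rae), (Orion, Tai), (Orion, Vic)}.

{(Beta, Zed), (Echo, Rae), (Echo, Tai), (Echo, Vic), (Helix, Zed), (Orion, Cal), (Orion, Rae), (Orion, Tai), (Orion, Vic)}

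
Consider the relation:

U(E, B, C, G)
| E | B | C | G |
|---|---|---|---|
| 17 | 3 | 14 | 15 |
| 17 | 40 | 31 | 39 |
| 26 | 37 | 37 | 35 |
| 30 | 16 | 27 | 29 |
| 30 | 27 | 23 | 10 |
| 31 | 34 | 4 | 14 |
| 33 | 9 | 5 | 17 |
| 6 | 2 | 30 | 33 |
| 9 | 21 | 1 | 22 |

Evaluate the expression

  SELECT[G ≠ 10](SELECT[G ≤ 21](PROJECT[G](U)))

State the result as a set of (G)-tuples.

Projecting to G: {10, 14, 15, 17, 22, 29, 33, 35, 39}
Apply σ_{G ≤ 21}; surviving tuples: {10, 14, 15, 17}
Apply σ_{G ≠ 10}; surviving tuples: {14, 15, 17}

{14, 15, 17}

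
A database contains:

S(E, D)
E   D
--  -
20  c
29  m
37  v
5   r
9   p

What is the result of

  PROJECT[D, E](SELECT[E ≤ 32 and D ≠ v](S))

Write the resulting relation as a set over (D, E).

{(c, 20), (m, 29), (p, 9), (r, 5)}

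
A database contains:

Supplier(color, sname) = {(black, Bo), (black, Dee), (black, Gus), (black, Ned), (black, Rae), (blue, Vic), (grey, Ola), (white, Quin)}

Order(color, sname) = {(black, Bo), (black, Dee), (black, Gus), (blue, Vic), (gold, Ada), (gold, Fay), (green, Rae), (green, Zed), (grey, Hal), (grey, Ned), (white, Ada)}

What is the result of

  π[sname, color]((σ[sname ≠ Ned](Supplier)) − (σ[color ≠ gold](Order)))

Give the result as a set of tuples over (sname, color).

Selection sname ≠ Ned: {(black, Bo), (black, Dee), (black, Gus), (black, Rae), (blue, Vic), (grey, Ola), (white, Quin)}
Selection color ≠ gold: {(black, Bo), (black, Dee), (black, Gus), (blue, Vic), (green, Rae), (green, Zed), (grey, Hal), (grey, Ned), (white, Ada)}
Difference: {(black, Bo), (black, Dee), (black, Gus), (black, Rae), (blue, Vic), (grey, Ola), (white, Quin)} with {(black, Bo), (black, Dee), (black, Gus), (blue, Vic), (green, Rae), (green, Zed), (grey, Hal), (grey, Ned), (white, Ada)} → {(black, Rae), (grey, Ola), (white, Quin)}
π[sname, color]: project onto (sname, color) → {(Ola, grey), (Quin, white), (Rae, black)}

{(Ola, grey), (Quin, white), (Rae, black)}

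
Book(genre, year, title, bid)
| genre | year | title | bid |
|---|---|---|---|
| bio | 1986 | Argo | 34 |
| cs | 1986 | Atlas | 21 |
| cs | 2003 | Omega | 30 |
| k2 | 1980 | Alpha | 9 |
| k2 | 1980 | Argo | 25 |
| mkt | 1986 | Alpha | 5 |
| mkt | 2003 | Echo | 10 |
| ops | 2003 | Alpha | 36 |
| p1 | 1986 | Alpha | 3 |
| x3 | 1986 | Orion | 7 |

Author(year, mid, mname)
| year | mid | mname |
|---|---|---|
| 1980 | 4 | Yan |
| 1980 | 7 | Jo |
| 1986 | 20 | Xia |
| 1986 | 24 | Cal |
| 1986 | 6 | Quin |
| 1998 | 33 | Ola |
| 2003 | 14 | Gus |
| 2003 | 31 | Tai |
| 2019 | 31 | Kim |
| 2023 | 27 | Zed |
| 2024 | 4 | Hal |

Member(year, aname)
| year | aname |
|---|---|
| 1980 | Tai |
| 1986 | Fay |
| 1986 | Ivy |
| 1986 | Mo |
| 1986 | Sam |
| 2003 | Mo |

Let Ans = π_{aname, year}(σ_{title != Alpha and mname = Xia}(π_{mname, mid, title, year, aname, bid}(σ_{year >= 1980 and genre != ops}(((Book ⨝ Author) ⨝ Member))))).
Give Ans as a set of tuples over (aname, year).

{(Fay, 1986), (Ivy, 1986), (Mo, 1986), (Sam, 1986)}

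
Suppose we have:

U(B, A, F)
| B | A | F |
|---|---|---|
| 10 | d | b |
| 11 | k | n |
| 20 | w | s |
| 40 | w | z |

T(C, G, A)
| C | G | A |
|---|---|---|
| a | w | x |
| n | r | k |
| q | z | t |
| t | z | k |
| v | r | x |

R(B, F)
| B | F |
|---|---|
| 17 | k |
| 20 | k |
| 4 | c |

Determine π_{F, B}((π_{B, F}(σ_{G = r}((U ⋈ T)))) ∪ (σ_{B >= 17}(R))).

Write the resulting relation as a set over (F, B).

Natural join on A: {(11, k, n, n, r), (11, k, n, t, z)}
σ[G = r]: keep tuples satisfying G = r → {(11, k, n, n, r)}
Projecting to B, F: {(11, n)}
σ[B >= 17]: keep tuples satisfying B >= 17 → {(17, k), (20, k)}
Set union of the two operands is {(11, n), (17, k), (20, k)}.
Projecting to F, B: {(k, 17), (k, 20), (n, 11)}

{(k, 17), (k, 20), (n, 11)}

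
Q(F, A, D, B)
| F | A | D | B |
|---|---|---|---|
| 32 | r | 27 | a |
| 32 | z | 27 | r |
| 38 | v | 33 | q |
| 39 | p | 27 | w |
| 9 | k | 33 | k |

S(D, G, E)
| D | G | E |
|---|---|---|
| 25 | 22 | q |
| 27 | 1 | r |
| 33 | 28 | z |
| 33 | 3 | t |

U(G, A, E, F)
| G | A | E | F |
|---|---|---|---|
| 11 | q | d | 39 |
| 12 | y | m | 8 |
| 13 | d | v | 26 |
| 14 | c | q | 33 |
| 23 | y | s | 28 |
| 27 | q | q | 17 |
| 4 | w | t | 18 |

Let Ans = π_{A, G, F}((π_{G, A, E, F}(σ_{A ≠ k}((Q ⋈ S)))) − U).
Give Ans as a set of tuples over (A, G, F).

Q ⋈ S (natural join on D): {(32, r, 27, a, 1, r), (32, z, 27, r, 1, r), (38, v, 33, q, 28, z), (38, v, 33, q, 3, t), (39, p, 27, w, 1, r), (9, k, 33, k, 28, z), (9, k, 33, k, 3, t)}
Apply σ_{A ≠ k}; surviving tuples: {(32, r, 27, a, 1, r), (32, z, 27, r, 1, r), (38, v, 33, q, 28, z), (38, v, 33, q, 3, t), (39, p, 27, w, 1, r)}
π_{G, A, E, F} gives {(1, p, r, 39), (1, r, r, 32), (1, z, r, 32), (28, v, z, 38), (3, v, t, 38)}.
Set difference of the two operands is {(1, p, r, 39), (1, r, r, 32), (1, z, r, 32), (28, v, z, 38), (3, v, t, 38)}.
π_{A, G, F} gives {(p, 1, 39), (r, 1, 32), (v, 28, 38), (v, 3, 38), (z, 1, 32)}.

{(p, 1, 39), (r, 1, 32), (v, 28, 38), (v, 3, 38), (z, 1, 32)}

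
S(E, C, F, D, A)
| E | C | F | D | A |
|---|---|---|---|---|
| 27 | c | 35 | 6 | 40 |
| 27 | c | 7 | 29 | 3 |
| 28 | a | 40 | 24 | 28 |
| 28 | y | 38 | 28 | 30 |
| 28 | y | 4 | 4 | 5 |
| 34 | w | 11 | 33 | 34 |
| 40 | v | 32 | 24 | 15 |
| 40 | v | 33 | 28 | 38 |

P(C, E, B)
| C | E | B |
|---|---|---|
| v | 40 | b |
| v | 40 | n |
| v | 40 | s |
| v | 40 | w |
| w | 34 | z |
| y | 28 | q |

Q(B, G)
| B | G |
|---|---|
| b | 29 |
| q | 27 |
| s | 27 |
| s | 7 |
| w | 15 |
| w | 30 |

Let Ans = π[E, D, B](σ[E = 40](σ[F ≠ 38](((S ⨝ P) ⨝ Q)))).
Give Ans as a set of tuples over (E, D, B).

Joining S and P on E, C yields {(28, y, 38, 28, 30, q), (28, y, 4, 4, 5, q), (34, w, 11, 33, 34, z), (40, v, 32, 24, 15, b), (40, v, 32, 24, 15, n), (40, v, 32, 24, 15, s), (40, v, 32, 24, 15, w), (40, v, 33, 28, 38, b), (40, v, 33, 28, 38, n), (40, v, 33, 28, 38, s), (40, v, 33, 28, 38, w)}.
Joining (S ⨝ P) and Q on B yields {(28, y, 38, 28, 30, q, 27), (28, y, 4, 4, 5, q, 27), (40, v, 32, 24, 15, b, 29), (40, v, 32, 24, 15, s, 27), (40, v, 32, 24, 15, s, 7), (40, v, 32, 24, 15, w, 15), (40, v, 32, 24, 15, w, 30), (40, v, 33, 28, 38, b, 29), (40, v, 33, 28, 38, s, 27), (40, v, 33, 28, 38, s, 7), (40, v, 33, 28, 38, w, 15), (40, v, 33, 28, 38, w, 30)}.
Selection F ≠ 38: {(28, y, 4, 4, 5, q, 27), (40, v, 32, 24, 15, b, 29), (40, v, 32, 24, 15, s, 27), (40, v, 32, 24, 15, s, 7), (40, v, 32, 24, 15, w, 15), (40, v, 32, 24, 15, w, 30), (40, v, 33, 28, 38, b, 29), (40, v, 33, 28, 38, s, 27), (40, v, 33, 28, 38, s, 7), (40, v, 33, 28, 38, w, 15), (40, v, 33, 28, 38, w, 30)}
Selection E = 40: {(40, v, 32, 24, 15, b, 29), (40, v, 32, 24, 15, s, 27), (40, v, 32, 24, 15, s, 7), (40, v, 32, 24, 15, w, 15), (40, v, 32, 24, 15, w, 30), (40, v, 33, 28, 38, b, 29), (40, v, 33, 28, 38, s, 27), (40, v, 33, 28, 38, s, 7), (40, v, 33, 28, 38, w, 15), (40, v, 33, 28, 38, w, 30)}
π_{E, D, B} gives {(40, 24, b), (40, 24, s), (40, 24, w), (40, 28, b), (40, 28, s), (40, 28, w)} (4 duplicate(s) eliminated).

{(40, 24, b), (40, 24, s), (40, 24, w), (40, 28, b), (40, 28, s), (40, 28, w)}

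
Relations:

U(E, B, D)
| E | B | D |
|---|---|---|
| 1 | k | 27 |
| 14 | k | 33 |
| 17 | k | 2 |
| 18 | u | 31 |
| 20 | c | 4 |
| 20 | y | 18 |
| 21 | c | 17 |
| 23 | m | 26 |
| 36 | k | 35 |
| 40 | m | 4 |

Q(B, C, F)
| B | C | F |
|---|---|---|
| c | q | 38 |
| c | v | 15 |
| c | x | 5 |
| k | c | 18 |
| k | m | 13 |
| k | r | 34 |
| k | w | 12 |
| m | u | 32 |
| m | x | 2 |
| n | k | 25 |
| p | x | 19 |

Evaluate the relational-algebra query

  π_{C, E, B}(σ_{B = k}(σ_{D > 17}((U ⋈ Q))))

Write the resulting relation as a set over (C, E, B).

U ⋈ Q (natural join on B): {(1, k, 27, c, 18), (1, k, 27, m, 13), (1, k, 27, r, 34), (1, k, 27, w, 12), (14, k, 33, c, 18), (14, k, 33, m, 13), (14, k, 33, r, 34), (14, k, 33, w, 12), (17, k, 2, c, 18), (17, k, 2, m, 13), (17, k, 2, r, 34), (17, k, 2, w, 12), (20, c, 4, q, 38), (20, c, 4, v, 15), (20, c, 4, x, 5), (21, c, 17, q, 38), (21, c, 17, v, 15), (21, c, 17, x, 5), (23, m, 26, u, 32), (23, m, 26, x, 2), (36, k, 35, c, 18), (36, k, 35, m, 13), (36, k, 35, r, 34), (36, k, 35, w, 12), (40, m, 4, u, 32), (40, m, 4, x, 2)}
σ[D > 17]: keep tuples satisfying D > 17 → {(1, k, 27, c, 18), (1, k, 27, m, 13), (1, k, 27, r, 34), (1, k, 27, w, 12), (14, k, 33, c, 18), (14, k, 33, m, 13), (14, k, 33, r, 34), (14, k, 33, w, 12), (23, m, 26, u, 32), (23, m, 26, x, 2), (36, k, 35, c, 18), (36, k, 35, m, 13), (36, k, 35, r, 34), (36, k, 35, w, 12)}
σ[B = k]: keep tuples satisfying B = k → {(1, k, 27, c, 18), (1, k, 27, m, 13), (1, k, 27, r, 34), (1, k, 27, w, 12), (14, k, 33, c, 18), (14, k, 33, m, 13), (14, k, 33, r, 34), (14, k, 33, w, 12), (36, k, 35, c, 18), (36, k, 35, m, 13), (36, k, 35, r, 34), (36, k, 35, w, 12)}
π_{C, E, B} gives {(c, 1, k), (c, 14, k), (c, 36, k), (m, 1, k), (m, 14, k), (m, 36, k), (r, 1, k), (r, 14, k), (r, 36, k), (w, 1, k), (w, 14, k), (w, 36, k)}.

{(c, 1, k), (c, 14, k), (c, 36, k), (m, 1, k), (m, 14, k), (m, 36, k), (r, 1, k), (r, 14, k), (r, 36, k), (w, 1, k), (w, 14, k), (w, 36, k)}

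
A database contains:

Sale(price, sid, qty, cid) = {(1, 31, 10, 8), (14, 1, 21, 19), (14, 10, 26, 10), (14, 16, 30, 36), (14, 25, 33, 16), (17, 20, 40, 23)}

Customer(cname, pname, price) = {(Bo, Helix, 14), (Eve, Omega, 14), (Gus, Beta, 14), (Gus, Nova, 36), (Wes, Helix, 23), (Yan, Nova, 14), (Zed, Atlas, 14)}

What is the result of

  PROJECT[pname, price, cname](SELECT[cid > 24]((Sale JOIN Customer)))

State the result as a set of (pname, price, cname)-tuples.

{(Atlas, 14, Zed), (Beta, 14, Gus), (Helix, 14, Bo), (Nova, 14, Yan), (Omega, 14, Eve)}

Natural join on price: {(14, 1, 21, 19, Bo, Helix), (14, 1, 21, 19, Eve, Omega), (14, 1, 21, 19, Gus, Beta), (14, 1, 21, 19, Yan, Nova), (14, 1, 21, 19, Zed, Atlas), (14, 10, 26, 10, Bo, Helix), (14, 10, 26, 10, Eve, Omega), (14, 10, 26, 10, Gus, Beta), (14, 10, 26, 10, Yan, Nova), (14, 10, 26, 10, Zed, Atlas), (14, 16, 30, 36, Bo, Helix), (14, 16, 30, 36, Eve, Omega), (14, 16, 30, 36, Gus, Beta), (14, 16, 30, 36, Yan, Nova), (14, 16, 30, 36, Zed, Atlas), (14, 25, 33, 16, Bo, Helix), (14, 25, 33, 16, Eve, Omega), (14, 25, 33, 16, Gus, Beta), (14, 25, 33, 16, Yan, Nova), (14, 25, 33, 16, Zed, Atlas)}
Selection cid > 24: {(14, 16, 30, 36, Bo, Helix), (14, 16, 30, 36, Eve, Omega), (14, 16, 30, 36, Gus, Beta), (14, 16, 30, 36, Yan, Nova), (14, 16, 30, 36, Zed, Atlas)}
Projecting to pname, price, cname: {(Atlas, 14, Zed), (Beta, 14, Gus), (Helix, 14, Bo), (Nova, 14, Yan), (Omega, 14, Eve)}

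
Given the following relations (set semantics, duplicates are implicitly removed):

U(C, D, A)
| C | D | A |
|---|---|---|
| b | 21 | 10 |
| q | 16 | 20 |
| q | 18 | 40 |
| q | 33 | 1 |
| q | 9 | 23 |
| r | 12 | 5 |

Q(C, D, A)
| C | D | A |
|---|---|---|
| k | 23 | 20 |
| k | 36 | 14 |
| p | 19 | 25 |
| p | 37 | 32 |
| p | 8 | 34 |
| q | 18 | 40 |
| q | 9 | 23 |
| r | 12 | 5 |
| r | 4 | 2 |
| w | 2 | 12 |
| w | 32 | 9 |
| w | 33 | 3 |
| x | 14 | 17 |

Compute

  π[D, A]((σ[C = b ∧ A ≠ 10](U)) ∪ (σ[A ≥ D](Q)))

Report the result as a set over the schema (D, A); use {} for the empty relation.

Selection C = b ∧ A ≠ 10: {}
Selection A ≥ D: {(p, 19, 25), (p, 8, 34), (q, 18, 40), (q, 9, 23), (w, 2, 12), (x, 14, 17)}
Set union of the two operands is {(p, 19, 25), (p, 8, 34), (q, 18, 40), (q, 9, 23), (w, 2, 12), (x, 14, 17)}.
π_{D, A} gives {(14, 17), (18, 40), (19, 25), (2, 12), (8, 34), (9, 23)}.

{(14, 17), (18, 40), (19, 25), (2, 12), (8, 34), (9, 23)}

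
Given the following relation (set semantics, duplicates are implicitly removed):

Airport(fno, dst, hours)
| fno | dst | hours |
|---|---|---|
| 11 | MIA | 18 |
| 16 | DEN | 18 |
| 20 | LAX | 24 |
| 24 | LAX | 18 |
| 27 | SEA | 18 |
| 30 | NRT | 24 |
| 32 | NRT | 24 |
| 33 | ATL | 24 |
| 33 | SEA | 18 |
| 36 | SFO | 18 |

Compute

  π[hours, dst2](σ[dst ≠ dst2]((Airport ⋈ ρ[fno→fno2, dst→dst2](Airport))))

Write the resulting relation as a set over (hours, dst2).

ρ[fno→fno2, dst→dst2]: schema becomes (fno2, dst2, hours); tuples unchanged.
Joining Airport and ρ[fno→fno2, dst→dst2](Airport) on hours yields {(11, MIA, 18, 11, MIA), (11, MIA, 18, 16, DEN), (11, MIA, 18, 24, LAX), (11, MIA, 18, 27, SEA), (11, MIA, 18, 33, SEA), (11, MIA, 18, 36, SFO), (16, DEN, 18, 11, MIA), (16, DEN, 18, 16, DEN), (16, DEN, 18, 24, LAX), (16, DEN, 18, 27, SEA), (16, DEN, 18, 33, SEA), (16, DEN, 18, 36, SFO), (20, LAX, 24, 20, LAX), (20, LAX, 24, 30, NRT), (20, LAX, 24, 32, NRT), (20, LAX, 24, 33, ATL), (24, LAX, 18, 11, MIA), (24, LAX, 18, 16, DEN), (24, LAX, 18, 24, LAX), (24, LAX, 18, 27, SEA), (24, LAX, 18, 33, SEA), (24, LAX, 18, 36, SFO), (27, SEA, 18, 11, MIA), (27, SEA, 18, 16, DEN), (27, SEA, 18, 24, LAX), (27, SEA, 18, 27, SEA), (27, SEA, 18, 33, SEA), (27, SEA, 18, 36, SFO), (30, NRT, 24, 20, LAX), (30, NRT, 24, 30, NRT), (30, NRT, 24, 32, NRT), (30, NRT, 24, 33, ATL), (32, NRT, 24, 20, LAX), (32, NRT, 24, 30, NRT), (32, NRT, 24, 32, NRT), (32, NRT, 24, 33, ATL), (33, ATL, 24, 20, LAX), (33, ATL, 24, 30, NRT), (33, ATL, 24, 32, NRT), (33, ATL, 24, 33, ATL), (33, SEA, 18, 11, MIA), (33, SEA, 18, 16, DEN), (33, SEA, 18, 24, LAX), (33, SEA, 18, 27, SEA), (33, SEA, 18, 33, SEA), (33, SEA, 18, 36, SFO), (36, SFO, 18, 11, MIA), (36, SFO, 18, 16, DEN), (36, SFO, 18, 24, LAX), (36, SFO, 18, 27, SEA), (36, SFO, 18, 33, SEA), (36, SFO, 18, 36, SFO)}.
Apply σ_{dst ≠ dst2}; surviving tuples: {(11, MIA, 18, 16, DEN), (11, MIA, 18, 24, LAX), (11, MIA, 18, 27, SEA), (11, MIA, 18, 33, SEA), (11, MIA, 18, 36, SFO), (16, DEN, 18, 11, MIA), (16, DEN, 18, 24, LAX), (16, DEN, 18, 27, SEA), (16, DEN, 18, 33, SEA), (16, DEN, 18, 36, SFO), (20, LAX, 24, 30, NRT), (20, LAX, 24, 32, NRT), (20, LAX, 24, 33, ATL), (24, LAX, 18, 11, MIA), (24, LAX, 18, 16, DEN), (24, LAX, 18, 27, SEA), (24, LAX, 18, 33, SEA), (24, LAX, 18, 36, SFO), (27, SEA, 18, 11, MIA), (27, SEA, 18, 16, DEN), (27, SEA, 18, 24, LAX), (27, SEA, 18, 36, SFO), (30, NRT, 24, 20, LAX), (30, NRT, 24, 33, ATL), (32, NRT, 24, 20, LAX), (32, NRT, 24, 33, ATL), (33, ATL, 24, 20, LAX), (33, ATL, 24, 30, NRT), (33, ATL, 24, 32, NRT), (33, SEA, 18, 11, MIA), (33, SEA, 18, 16, DEN), (33, SEA, 18, 24, LAX), (33, SEA, 18, 36, SFO), (36, SFO, 18, 11, MIA), (36, SFO, 18, 16, DEN), (36, SFO, 18, 24, LAX), (36, SFO, 18, 27, SEA), (36, SFO, 18, 33, SEA)}
π_{hours, dst2} gives {(18, DEN), (18, LAX), (18, MIA), (18, SEA), (18, SFO), (24, ATL), (24, LAX), (24, NRT)} (30 duplicate(s) eliminated).

{(18, DEN), (18, LAX), (18, MIA), (18, SEA), (18, SFO), (24, ATL), (24, LAX), (24, NRT)}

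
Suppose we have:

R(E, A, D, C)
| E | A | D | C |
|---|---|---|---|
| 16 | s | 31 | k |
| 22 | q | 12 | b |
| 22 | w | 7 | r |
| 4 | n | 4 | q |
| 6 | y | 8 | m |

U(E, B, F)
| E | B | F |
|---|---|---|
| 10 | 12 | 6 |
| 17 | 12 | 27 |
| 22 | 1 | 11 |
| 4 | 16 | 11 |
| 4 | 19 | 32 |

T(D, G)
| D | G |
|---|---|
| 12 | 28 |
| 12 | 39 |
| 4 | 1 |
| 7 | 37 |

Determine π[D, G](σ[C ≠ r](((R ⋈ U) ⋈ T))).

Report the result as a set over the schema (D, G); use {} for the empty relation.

{(12, 28), (12, 39), (4, 1)}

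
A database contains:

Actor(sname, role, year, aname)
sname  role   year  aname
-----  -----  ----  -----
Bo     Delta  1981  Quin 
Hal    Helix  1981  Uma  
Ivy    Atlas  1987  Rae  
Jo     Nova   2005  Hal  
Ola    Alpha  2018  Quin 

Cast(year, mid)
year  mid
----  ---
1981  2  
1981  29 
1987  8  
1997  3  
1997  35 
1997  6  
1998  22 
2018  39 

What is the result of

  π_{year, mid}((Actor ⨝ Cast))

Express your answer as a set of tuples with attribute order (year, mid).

{(1981, 2), (1981, 29), (1987, 8), (2018, 39)}

Joining Actor and Cast on year yields {(Bo, Delta, 1981, Quin, 2), (Bo, Delta, 1981, Quin, 29), (Hal, Helix, 1981, Uma, 2), (Hal, Helix, 1981, Uma, 29), (Ivy, Atlas, 1987, Rae, 8), (Ola, Alpha, 2018, Quin, 39)}.
Projecting to year, mid (2 duplicate(s) eliminated): {(1981, 2), (1981, 29), (1987, 8), (2018, 39)}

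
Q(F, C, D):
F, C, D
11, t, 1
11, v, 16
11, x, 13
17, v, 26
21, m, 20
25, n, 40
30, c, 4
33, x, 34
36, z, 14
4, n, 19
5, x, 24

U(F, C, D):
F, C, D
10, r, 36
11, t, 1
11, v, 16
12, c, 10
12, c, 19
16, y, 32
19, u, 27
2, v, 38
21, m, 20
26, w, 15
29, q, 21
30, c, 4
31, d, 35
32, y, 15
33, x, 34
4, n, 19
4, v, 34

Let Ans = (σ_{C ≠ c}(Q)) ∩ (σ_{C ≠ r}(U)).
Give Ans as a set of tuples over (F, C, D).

σ[C ≠ c]: keep tuples satisfying C ≠ c → {(11, t, 1), (11, v, 16), (11, x, 13), (17, v, 26), (21, m, 20), (25, n, 40), (33, x, 34), (36, z, 14), (4, n, 19), (5, x, 24)}
σ[C ≠ r]: keep tuples satisfying C ≠ r → {(11, t, 1), (11, v, 16), (12, c, 10), (12, c, 19), (16, y, 32), (19, u, 27), (2, v, 38), (21, m, 20), (26, w, 15), (29, q, 21), (30, c, 4), (31, d, 35), (32, y, 15), (33, x, 34), (4, n, 19), (4, v, 34)}
Taking the intersection: {(11, t, 1), (11, v, 16), (21, m, 20), (33, x, 34), (4, n, 19)}

{(11, t, 1), (11, v, 16), (21, m, 20), (33, x, 34), (4, n, 19)}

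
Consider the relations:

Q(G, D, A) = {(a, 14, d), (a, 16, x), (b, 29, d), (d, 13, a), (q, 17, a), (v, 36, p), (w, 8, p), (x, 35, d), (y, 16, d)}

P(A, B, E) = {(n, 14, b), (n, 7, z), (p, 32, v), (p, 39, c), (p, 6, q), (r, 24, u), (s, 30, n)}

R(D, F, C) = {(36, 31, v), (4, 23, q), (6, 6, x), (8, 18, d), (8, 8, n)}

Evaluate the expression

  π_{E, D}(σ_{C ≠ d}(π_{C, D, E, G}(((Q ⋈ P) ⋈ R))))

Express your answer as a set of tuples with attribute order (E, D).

{(c, 36), (c, 8), (q, 36), (q, 8), (v, 36), (v, 8)}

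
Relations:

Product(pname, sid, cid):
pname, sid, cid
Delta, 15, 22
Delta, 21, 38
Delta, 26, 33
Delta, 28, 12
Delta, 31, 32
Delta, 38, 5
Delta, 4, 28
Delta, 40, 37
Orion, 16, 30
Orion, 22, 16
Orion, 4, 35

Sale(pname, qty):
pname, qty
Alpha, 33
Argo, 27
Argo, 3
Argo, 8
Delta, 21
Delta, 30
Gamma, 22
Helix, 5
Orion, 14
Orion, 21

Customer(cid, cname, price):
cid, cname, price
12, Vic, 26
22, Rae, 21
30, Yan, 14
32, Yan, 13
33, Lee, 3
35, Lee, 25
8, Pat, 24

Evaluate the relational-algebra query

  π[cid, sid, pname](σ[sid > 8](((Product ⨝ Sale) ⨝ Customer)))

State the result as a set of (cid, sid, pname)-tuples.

{(12, 28, Delta), (22, 15, Delta), (30, 16, Orion), (32, 31, Delta), (33, 26, Delta)}

Natural join on pname: {(Delta, 15, 22, 21), (Delta, 15, 22, 30), (Delta, 21, 38, 21), (Delta, 21, 38, 30), (Delta, 26, 33, 21), (Delta, 26, 33, 30), (Delta, 28, 12, 21), (Delta, 28, 12, 30), (Delta, 31, 32, 21), (Delta, 31, 32, 30), (Delta, 38, 5, 21), (Delta, 38, 5, 30), (Delta, 4, 28, 21), (Delta, 4, 28, 30), (Delta, 40, 37, 21), (Delta, 40, 37, 30), (Orion, 16, 30, 14), (Orion, 16, 30, 21), (Orion, 22, 16, 14), (Orion, 22, 16, 21), (Orion, 4, 35, 14), (Orion, 4, 35, 21)}
Natural join on cid: {(Delta, 15, 22, 21, Rae, 21), (Delta, 15, 22, 30, Rae, 21), (Delta, 26, 33, 21, Lee, 3), (Delta, 26, 33, 30, Lee, 3), (Delta, 28, 12, 21, Vic, 26), (Delta, 28, 12, 30, Vic, 26), (Delta, 31, 32, 21, Yan, 13), (Delta, 31, 32, 30, Yan, 13), (Orion, 16, 30, 14, Yan, 14), (Orion, 16, 30, 21, Yan, 14), (Orion, 4, 35, 14, Lee, 25), (Orion, 4, 35, 21, Lee, 25)}
σ[sid > 8]: keep tuples satisfying sid > 8 → {(Delta, 15, 22, 21, Rae, 21), (Delta, 15, 22, 30, Rae, 21), (Delta, 26, 33, 21, Lee, 3), (Delta, 26, 33, 30, Lee, 3), (Delta, 28, 12, 21, Vic, 26), (Delta, 28, 12, 30, Vic, 26), (Delta, 31, 32, 21, Yan, 13), (Delta, 31, 32, 30, Yan, 13), (Orion, 16, 30, 14, Yan, 14), (Orion, 16, 30, 21, Yan, 14)}
π_{cid, sid, pname} gives {(12, 28, Delta), (22, 15, Delta), (30, 16, Orion), (32, 31, Delta), (33, 26, Delta)} (5 duplicate(s) eliminated).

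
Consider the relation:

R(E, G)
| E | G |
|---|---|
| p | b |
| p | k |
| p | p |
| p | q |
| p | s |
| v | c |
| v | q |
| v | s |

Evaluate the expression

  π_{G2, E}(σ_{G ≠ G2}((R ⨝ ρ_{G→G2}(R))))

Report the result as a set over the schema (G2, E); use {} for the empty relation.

{(b, p), (c, v), (k, p), (p, p), (q, p), (q, v), (s, p), (s, v)}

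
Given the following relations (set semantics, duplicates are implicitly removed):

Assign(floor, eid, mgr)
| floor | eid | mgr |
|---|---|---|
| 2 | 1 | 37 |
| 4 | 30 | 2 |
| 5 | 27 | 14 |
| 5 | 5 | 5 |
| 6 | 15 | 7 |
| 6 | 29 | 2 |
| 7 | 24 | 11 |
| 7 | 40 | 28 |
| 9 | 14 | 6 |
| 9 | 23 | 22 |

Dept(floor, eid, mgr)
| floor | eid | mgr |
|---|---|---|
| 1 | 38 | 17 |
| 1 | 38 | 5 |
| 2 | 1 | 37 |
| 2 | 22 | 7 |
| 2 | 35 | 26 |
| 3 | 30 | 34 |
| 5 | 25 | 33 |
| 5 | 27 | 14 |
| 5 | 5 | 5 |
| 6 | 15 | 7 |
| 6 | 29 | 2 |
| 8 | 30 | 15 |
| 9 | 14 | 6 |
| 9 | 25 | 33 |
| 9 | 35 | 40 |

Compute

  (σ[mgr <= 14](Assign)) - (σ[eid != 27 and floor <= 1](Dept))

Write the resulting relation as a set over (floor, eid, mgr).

Filtering on mgr <= 14 leaves {(4, 30, 2), (5, 27, 14), (5, 5, 5), (6, 15, 7), (6, 29, 2), (7, 24, 11), (9, 14, 6)}.
Filtering on eid != 27 and floor <= 1 leaves {(1, 38, 17), (1, 38, 5)}.
Taking the difference: {(4, 30, 2), (5, 27, 14), (5, 5, 5), (6, 15, 7), (6, 29, 2), (7, 24, 11), (9, 14, 6)}

{(4, 30, 2), (5, 27, 14), (5, 5, 5), (6, 15, 7), (6, 29, 2), (7, 24, 11), (9, 14, 6)}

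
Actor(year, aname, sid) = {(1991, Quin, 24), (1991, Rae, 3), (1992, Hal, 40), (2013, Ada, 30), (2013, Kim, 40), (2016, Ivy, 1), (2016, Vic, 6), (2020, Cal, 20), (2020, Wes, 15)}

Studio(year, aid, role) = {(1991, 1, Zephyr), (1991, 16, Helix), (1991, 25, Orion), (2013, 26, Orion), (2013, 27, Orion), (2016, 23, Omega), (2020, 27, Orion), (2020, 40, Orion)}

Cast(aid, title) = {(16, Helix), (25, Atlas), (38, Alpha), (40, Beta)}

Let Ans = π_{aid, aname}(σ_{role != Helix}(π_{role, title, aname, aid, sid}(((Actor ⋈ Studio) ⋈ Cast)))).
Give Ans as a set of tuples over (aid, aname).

Actor ⋈ Studio (natural join on year): {(1991, Quin, 24, 1, Zephyr), (1991, Quin, 24, 16, Helix), (1991, Quin, 24, 25, Orion), (1991, Rae, 3, 1, Zephyr), (1991, Rae, 3, 16, Helix), (1991, Rae, 3, 25, Orion), (2013, Ada, 30, 26, Orion), (2013, Ada, 30, 27, Orion), (2013, Kim, 40, 26, Orion), (2013, Kim, 40, 27, Orion), (2016, Ivy, 1, 23, Omega), (2016, Vic, 6, 23, Omega), (2020, Cal, 20, 27, Orion), (2020, Cal, 20, 40, Orion), (2020, Wes, 15, 27, Orion), (2020, Wes, 15, 40, Orion)}
(Actor ⋈ Studio) ⋈ Cast (natural join on aid): {(1991, Quin, 24, 16, Helix, Helix), (1991, Quin, 24, 25, Orion, Atlas), (1991, Rae, 3, 16, Helix, Helix), (1991, Rae, 3, 25, Orion, Atlas), (2020, Cal, 20, 40, Orion, Beta), (2020, Wes, 15, 40, Orion, Beta)}
Keep only column(s) role, title, aname, aid, sid: {(Helix, Helix, Quin, 16, 24), (Helix, Helix, Rae, 16, 3), (Orion, Atlas, Quin, 25, 24), (Orion, Atlas, Rae, 25, 3), (Orion, Beta, Cal, 40, 20), (Orion, Beta, Wes, 40, 15)}
Apply σ_{role != Helix}; surviving tuples: {(Orion, Atlas, Quin, 25, 24), (Orion, Atlas, Rae, 25, 3), (Orion, Beta, Cal, 40, 20), (Orion, Beta, Wes, 40, 15)}
Keep only column(s) aid, aname: {(25, Quin), (25, Rae), (40, Cal), (40, Wes)}

{(25, Quin), (25, Rae), (40, Cal), (40, Wes)}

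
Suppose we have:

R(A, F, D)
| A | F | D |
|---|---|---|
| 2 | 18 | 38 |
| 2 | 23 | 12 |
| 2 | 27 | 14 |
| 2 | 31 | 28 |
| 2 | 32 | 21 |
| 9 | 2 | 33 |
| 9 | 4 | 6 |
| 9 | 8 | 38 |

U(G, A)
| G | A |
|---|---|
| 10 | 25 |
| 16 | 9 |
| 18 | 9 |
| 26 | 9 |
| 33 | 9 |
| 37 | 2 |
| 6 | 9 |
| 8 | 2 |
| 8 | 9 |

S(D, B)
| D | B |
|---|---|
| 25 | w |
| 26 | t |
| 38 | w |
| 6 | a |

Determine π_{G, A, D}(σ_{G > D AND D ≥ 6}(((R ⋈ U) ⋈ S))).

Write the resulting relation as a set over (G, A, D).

Joining R and U on A yields {(2, 18, 38, 37), (2, 18, 38, 8), (2, 23, 12, 37), (2, 23, 12, 8), (2, 27, 14, 37), (2, 27, 14, 8), (2, 31, 28, 37), (2, 31, 28, 8), (2, 32, 21, 37), (2, 32, 21, 8), (9, 2, 33, 16), (9, 2, 33, 18), (9, 2, 33, 26), (9, 2, 33, 33), (9, 2, 33, 6), (9, 2, 33, 8), (9, 4, 6, 16), (9, 4, 6, 18), (9, 4, 6, 26), (9, 4, 6, 33), (9, 4, 6, 6), (9, 4, 6, 8), (9, 8, 38, 16), (9, 8, 38, 18), (9, 8, 38, 26), (9, 8, 38, 33), (9, 8, 38, 6), (9, 8, 38, 8)}.
Joining (R ⋈ U) and S on D yields {(2, 18, 38, 37, w), (2, 18, 38, 8, w), (9, 4, 6, 16, a), (9, 4, 6, 18, a), (9, 4, 6, 26, a), (9, 4, 6, 33, a), (9, 4, 6, 6, a), (9, 4, 6, 8, a), (9, 8, 38, 16, w), (9, 8, 38, 18, w), (9, 8, 38, 26, w), (9, 8, 38, 33, w), (9, 8, 38, 6, w), (9, 8, 38, 8, w)}.
Apply σ_{G > D AND D ≥ 6}; surviving tuples: {(9, 4, 6, 16, a), (9, 4, 6, 18, a), (9, 4, 6, 26, a), (9, 4, 6, 33, a), (9, 4, 6, 8, a)}
π[G, A, D]: project onto (G, A, D) → {(16, 9, 6), (18, 9, 6), (26, 9, 6), (33, 9, 6), (8, 9, 6)}

{(16, 9, 6), (18, 9, 6), (26, 9, 6), (33, 9, 6), (8, 9, 6)}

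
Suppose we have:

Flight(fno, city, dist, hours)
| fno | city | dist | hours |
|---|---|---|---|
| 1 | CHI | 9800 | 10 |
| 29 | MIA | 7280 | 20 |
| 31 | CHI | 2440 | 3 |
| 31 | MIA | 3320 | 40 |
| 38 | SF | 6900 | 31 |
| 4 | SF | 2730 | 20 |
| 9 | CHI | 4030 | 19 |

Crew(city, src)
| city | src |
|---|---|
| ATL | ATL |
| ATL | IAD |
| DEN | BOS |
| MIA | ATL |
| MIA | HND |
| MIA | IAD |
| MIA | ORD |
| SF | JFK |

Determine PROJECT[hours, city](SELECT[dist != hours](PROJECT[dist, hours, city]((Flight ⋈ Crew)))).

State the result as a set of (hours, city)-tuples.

{(20, MIA), (20, SF), (31, SF), (40, MIA)}

Joining Flight and Crew on city yields {(29, MIA, 7280, 20, ATL), (29, MIA, 7280, 20, HND), (29, MIA, 7280, 20, IAD), (29, MIA, 7280, 20, ORD), (31, MIA, 3320, 40, ATL), (31, MIA, 3320, 40, HND), (31, MIA, 3320, 40, IAD), (31, MIA, 3320, 40, ORD), (38, SF, 6900, 31, JFK), (4, SF, 2730, 20, JFK)}.
Projecting to dist, hours, city (6 duplicate(s) eliminated): {(2730, 20, SF), (3320, 40, MIA), (6900, 31, SF), (7280, 20, MIA)}
Apply σ_{dist != hours}; surviving tuples: {(2730, 20, SF), (3320, 40, MIA), (6900, 31, SF), (7280, 20, MIA)}
Projecting to hours, city: {(20, MIA), (20, SF), (31, SF), (40, MIA)}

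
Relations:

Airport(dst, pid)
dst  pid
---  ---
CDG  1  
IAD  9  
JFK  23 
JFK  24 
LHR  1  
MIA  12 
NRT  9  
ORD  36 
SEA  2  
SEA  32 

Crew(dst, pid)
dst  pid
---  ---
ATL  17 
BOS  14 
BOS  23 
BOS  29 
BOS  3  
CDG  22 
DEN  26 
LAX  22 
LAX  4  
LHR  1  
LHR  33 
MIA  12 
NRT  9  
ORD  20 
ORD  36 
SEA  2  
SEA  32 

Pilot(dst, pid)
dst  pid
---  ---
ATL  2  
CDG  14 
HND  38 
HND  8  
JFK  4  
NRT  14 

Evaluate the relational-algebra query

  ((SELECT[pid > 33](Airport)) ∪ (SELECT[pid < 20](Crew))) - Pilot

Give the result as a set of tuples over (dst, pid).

{(ATL, 17), (BOS, 14), (BOS, 3), (LAX, 4), (LHR, 1), (MIA, 12), (NRT, 9), (ORD, 36), (SEA, 2)}

Apply σ_{pid > 33}; surviving tuples: {(ORD, 36)}
Apply σ_{pid < 20}; surviving tuples: {(ATL, 17), (BOS, 14), (BOS, 3), (LAX, 4), (LHR, 1), (MIA, 12), (NRT, 9), (SEA, 2)}
Taking the union: {(ATL, 17), (BOS, 14), (BOS, 3), (LAX, 4), (LHR, 1), (MIA, 12), (NRT, 9), (ORD, 36), (SEA, 2)}
Taking the difference: {(ATL, 17), (BOS, 14), (BOS, 3), (LAX, 4), (LHR, 1), (MIA, 12), (NRT, 9), (ORD, 36), (SEA, 2)}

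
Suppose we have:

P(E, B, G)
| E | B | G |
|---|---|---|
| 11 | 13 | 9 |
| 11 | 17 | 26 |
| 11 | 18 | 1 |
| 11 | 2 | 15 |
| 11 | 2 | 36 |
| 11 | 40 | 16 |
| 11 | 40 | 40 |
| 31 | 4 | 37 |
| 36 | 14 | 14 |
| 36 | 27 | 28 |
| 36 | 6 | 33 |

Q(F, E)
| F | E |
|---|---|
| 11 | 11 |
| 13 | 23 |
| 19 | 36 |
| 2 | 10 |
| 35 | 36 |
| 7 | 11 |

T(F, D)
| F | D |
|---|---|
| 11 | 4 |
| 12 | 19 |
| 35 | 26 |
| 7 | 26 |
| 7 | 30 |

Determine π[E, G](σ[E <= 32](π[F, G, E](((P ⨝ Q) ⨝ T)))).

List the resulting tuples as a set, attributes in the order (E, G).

Joining P and Q on E yields {(11, 13, 9, 11), (11, 13, 9, 7), (11, 17, 26, 11), (11, 17, 26, 7), (11, 18, 1, 11), (11, 18, 1, 7), (11, 2, 15, 11), (11, 2, 15, 7), (11, 2, 36, 11), (11, 2, 36, 7), (11, 40, 16, 11), (11, 40, 16, 7), (11, 40, 40, 11), (11, 40, 40, 7), (36, 14, 14, 19), (36, 14, 14, 35), (36, 27, 28, 19), (36, 27, 28, 35), (36, 6, 33, 19), (36, 6, 33, 35)}.
Joining (P ⨝ Q) and T on F yields {(11, 13, 9, 11, 4), (11, 13, 9, 7, 26), (11, 13, 9, 7, 30), (11, 17, 26, 11, 4), (11, 17, 26, 7, 26), (11, 17, 26, 7, 30), (11, 18, 1, 11, 4), (11, 18, 1, 7, 26), (11, 18, 1, 7, 30), (11, 2, 15, 11, 4), (11, 2, 15, 7, 26), (11, 2, 15, 7, 30), (11, 2, 36, 11, 4), (11, 2, 36, 7, 26), (11, 2, 36, 7, 30), (11, 40, 16, 11, 4), (11, 40, 16, 7, 26), (11, 40, 16, 7, 30), (11, 40, 40, 11, 4), (11, 40, 40, 7, 26), (11, 40, 40, 7, 30), (36, 14, 14, 35, 26), (36, 27, 28, 35, 26), (36, 6, 33, 35, 26)}.
π[F, G, E]: project onto (F, G, E) (7 duplicate(s) eliminated) → {(11, 1, 11), (11, 15, 11), (11, 16, 11), (11, 26, 11), (11, 36, 11), (11, 40, 11), (11, 9, 11), (35, 14, 36), (35, 28, 36), (35, 33, 36), (7, 1, 11), (7, 15, 11), (7, 16, 11), (7, 26, 11), (7, 36, 11), (7, 40, 11), (7, 9, 11)}
Apply σ_{E <= 32}; surviving tuples: {(11, 1, 11), (11, 15, 11), (11, 16, 11), (11, 26, 11), (11, 36, 11), (11, 40, 11), (11, 9, 11), (7, 1, 11), (7, 15, 11), (7, 16, 11), (7, 26, 11), (7, 36, 11), (7, 40, 11), (7, 9, 11)}
π[E, G]: project onto (E, G) (7 duplicate(s) eliminated) → {(11, 1), (11, 15), (11, 16), (11, 26), (11, 36), (11, 40), (11, 9)}

{(11, 1), (11, 15), (11, 16), (11, 26), (11, 36), (11, 40), (11, 9)}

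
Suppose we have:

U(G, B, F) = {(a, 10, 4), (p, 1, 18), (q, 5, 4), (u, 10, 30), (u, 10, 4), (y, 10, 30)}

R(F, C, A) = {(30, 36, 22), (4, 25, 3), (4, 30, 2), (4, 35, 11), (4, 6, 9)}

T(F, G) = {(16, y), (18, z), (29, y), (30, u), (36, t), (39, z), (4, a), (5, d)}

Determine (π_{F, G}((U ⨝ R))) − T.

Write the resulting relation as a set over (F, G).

U ⋈ R (natural join on F): {(a, 10, 4, 25, 3), (a, 10, 4, 30, 2), (a, 10, 4, 35, 11), (a, 10, 4, 6, 9), (q, 5, 4, 25, 3), (q, 5, 4, 30, 2), (q, 5, 4, 35, 11), (q, 5, 4, 6, 9), (u, 10, 30, 36, 22), (u, 10, 4, 25, 3), (u, 10, 4, 30, 2), (u, 10, 4, 35, 11), (u, 10, 4, 6, 9), (y, 10, 30, 36, 22)}
π[F, G]: project onto (F, G) (9 duplicate(s) eliminated) → {(30, u), (30, y), (4, a), (4, q), (4, u)}
Taking the difference: {(30, y), (4, q), (4, u)}

{(30, y), (4, q), (4, u)}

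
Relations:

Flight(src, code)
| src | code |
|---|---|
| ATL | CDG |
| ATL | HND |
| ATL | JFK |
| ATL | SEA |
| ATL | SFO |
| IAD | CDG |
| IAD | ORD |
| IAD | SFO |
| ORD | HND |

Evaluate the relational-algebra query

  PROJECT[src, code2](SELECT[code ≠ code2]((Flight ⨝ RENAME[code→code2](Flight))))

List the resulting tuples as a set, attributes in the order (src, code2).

{(ATL, CDG), (ATL, HND), (ATL, JFK), (ATL, SEA), (ATL, SFO), (IAD, CDG), (IAD, ORD), (IAD, SFO)}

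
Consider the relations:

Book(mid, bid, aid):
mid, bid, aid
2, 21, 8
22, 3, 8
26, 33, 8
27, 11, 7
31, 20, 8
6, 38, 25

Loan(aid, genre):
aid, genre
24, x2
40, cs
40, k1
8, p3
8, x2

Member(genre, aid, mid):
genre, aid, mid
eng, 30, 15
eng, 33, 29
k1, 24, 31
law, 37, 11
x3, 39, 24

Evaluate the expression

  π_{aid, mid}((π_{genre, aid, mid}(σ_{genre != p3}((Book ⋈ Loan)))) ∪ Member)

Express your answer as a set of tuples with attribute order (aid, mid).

{(24, 31), (30, 15), (33, 29), (37, 11), (39, 24), (8, 2), (8, 22), (8, 26), (8, 31)}

Joining Book and Loan on aid yields {(2, 21, 8, p3), (2, 21, 8, x2), (22, 3, 8, p3), (22, 3, 8, x2), (26, 33, 8, p3), (26, 33, 8, x2), (31, 20, 8, p3), (31, 20, 8, x2)}.
Apply σ_{genre != p3}; surviving tuples: {(2, 21, 8, x2), (22, 3, 8, x2), (26, 33, 8, x2), (31, 20, 8, x2)}
Keep only column(s) genre, aid, mid: {(x2, 8, 2), (x2, 8, 22), (x2, 8, 26), (x2, 8, 31)}
Taking the union: {(eng, 30, 15), (eng, 33, 29), (k1, 24, 31), (law, 37, 11), (x2, 8, 2), (x2, 8, 22), (x2, 8, 26), (x2, 8, 31), (x3, 39, 24)}
Keep only column(s) aid, mid: {(24, 31), (30, 15), (33, 29), (37, 11), (39, 24), (8, 2), (8, 22), (8, 26), (8, 31)}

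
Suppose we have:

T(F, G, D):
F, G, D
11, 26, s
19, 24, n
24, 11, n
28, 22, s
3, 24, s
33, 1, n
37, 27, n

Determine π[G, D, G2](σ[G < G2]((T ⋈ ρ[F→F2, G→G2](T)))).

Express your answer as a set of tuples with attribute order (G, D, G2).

{(1, n, 11), (1, n, 24), (1, n, 27), (11, n, 24), (11, n, 27), (22, s, 24), (22, s, 26), (24, n, 27), (24, s, 26)}

ρ[F→F2, G→G2]: schema becomes (F2, G2, D); tuples unchanged.
Joining T and ρ[F→F2, G→G2](T) on D yields {(11, 26, s, 11, 26), (11, 26, s, 28, 22), (11, 26, s, 3, 24), (19, 24, n, 19, 24), (19, 24, n, 24, 11), (19, 24, n, 33, 1), (19, 24, n, 37, 27), (24, 11, n, 19, 24), (24, 11, n, 24, 11), (24, 11, n, 33, 1), (24, 11, n, 37, 27), (28, 22, s, 11, 26), (28, 22, s, 28, 22), (28, 22, s, 3, 24), (3, 24, s, 11, 26), (3, 24, s, 28, 22), (3, 24, s, 3, 24), (33, 1, n, 19, 24), (33, 1, n, 24, 11), (33, 1, n, 33, 1), (33, 1, n, 37, 27), (37, 27, n, 19, 24), (37, 27, n, 24, 11), (37, 27, n, 33, 1), (37, 27, n, 37, 27)}.
Selection G < G2: {(19, 24, n, 37, 27), (24, 11, n, 19, 24), (24, 11, n, 37, 27), (28, 22, s, 11, 26), (28, 22, s, 3, 24), (3, 24, s, 11, 26), (33, 1, n, 19, 24), (33, 1, n, 24, 11), (33, 1, n, 37, 27)}
π[G, D, G2]: project onto (G, D, G2) → {(1, n, 11), (1, n, 24), (1, n, 27), (11, n, 24), (11, n, 27), (22, s, 24), (22, s, 26), (24, n, 27), (24, s, 26)}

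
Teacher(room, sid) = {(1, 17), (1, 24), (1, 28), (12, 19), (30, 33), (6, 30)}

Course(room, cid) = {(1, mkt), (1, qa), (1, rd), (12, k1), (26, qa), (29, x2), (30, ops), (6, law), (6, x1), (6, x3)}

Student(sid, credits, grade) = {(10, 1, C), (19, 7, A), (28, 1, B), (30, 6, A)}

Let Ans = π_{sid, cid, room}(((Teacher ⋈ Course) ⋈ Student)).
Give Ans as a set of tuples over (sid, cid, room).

{(19, k1, 12), (28, mkt, 1), (28, qa, 1), (28, rd, 1), (30, law, 6), (30, x1, 6), (30, x3, 6)}

Joining Teacher and Course on room yields {(1, 17, mkt), (1, 17, qa), (1, 17, rd), (1, 24, mkt), (1, 24, qa), (1, 24, rd), (1, 28, mkt), (1, 28, qa), (1, 28, rd), (12, 19, k1), (30, 33, ops), (6, 30, law), (6, 30, x1), (6, 30, x3)}.
Joining (Teacher ⋈ Course) and Student on sid yields {(1, 28, mkt, 1, B), (1, 28, qa, 1, B), (1, 28, rd, 1, B), (12, 19, k1, 7, A), (6, 30, law, 6, A), (6, 30, x1, 6, A), (6, 30, x3, 6, A)}.
π_{sid, cid, room} gives {(19, k1, 12), (28, mkt, 1), (28, qa, 1), (28, rd, 1), (30, law, 6), (30, x1, 6), (30, x3, 6)}.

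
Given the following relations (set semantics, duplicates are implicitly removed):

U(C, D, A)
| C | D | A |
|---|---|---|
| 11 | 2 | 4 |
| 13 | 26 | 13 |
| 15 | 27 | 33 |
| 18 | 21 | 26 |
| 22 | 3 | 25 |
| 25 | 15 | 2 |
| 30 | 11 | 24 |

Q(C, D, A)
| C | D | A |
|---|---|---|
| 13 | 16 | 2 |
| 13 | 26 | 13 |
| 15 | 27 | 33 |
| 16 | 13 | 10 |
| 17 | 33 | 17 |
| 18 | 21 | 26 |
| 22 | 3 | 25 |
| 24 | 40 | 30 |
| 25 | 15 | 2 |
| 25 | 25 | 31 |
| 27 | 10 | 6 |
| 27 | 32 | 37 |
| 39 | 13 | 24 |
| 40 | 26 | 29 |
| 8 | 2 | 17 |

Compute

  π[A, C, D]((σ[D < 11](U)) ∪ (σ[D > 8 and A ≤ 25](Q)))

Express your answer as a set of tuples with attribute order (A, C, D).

Selection D < 11: {(11, 2, 4), (22, 3, 25)}
Selection D > 8 and A ≤ 25: {(13, 16, 2), (13, 26, 13), (16, 13, 10), (17, 33, 17), (25, 15, 2), (27, 10, 6), (39, 13, 24)}
Taking the union: {(11, 2, 4), (13, 16, 2), (13, 26, 13), (16, 13, 10), (17, 33, 17), (22, 3, 25), (25, 15, 2), (27, 10, 6), (39, 13, 24)}
Projecting to A, C, D: {(10, 16, 13), (13, 13, 26), (17, 17, 33), (2, 13, 16), (2, 25, 15), (24, 39, 13), (25, 22, 3), (4, 11, 2), (6, 27, 10)}

{(10, 16, 13), (13, 13, 26), (17, 17, 33), (2, 13, 16), (2, 25, 15), (24, 39, 13), (25, 22, 3), (4, 11, 2), (6, 27, 10)}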